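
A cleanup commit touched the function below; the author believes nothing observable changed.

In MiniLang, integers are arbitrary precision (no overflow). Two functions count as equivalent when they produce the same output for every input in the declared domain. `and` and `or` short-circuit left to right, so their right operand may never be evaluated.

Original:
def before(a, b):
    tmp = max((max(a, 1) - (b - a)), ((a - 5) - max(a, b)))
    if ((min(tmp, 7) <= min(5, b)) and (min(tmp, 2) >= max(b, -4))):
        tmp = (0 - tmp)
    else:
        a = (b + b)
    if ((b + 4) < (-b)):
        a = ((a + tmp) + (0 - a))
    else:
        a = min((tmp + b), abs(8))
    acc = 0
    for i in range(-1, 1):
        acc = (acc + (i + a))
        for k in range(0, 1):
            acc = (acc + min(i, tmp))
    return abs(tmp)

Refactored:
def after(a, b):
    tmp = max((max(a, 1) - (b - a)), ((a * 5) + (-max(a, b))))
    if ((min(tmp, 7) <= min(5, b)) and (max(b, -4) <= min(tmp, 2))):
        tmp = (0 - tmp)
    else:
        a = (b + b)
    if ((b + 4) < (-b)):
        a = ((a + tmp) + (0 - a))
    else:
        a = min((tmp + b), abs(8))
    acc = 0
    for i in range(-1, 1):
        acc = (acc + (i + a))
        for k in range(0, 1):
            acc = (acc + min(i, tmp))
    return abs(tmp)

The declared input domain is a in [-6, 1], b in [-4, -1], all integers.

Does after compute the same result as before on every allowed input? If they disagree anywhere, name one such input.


a=1, b=-1 yields 3 from before but 4 from after.
verdict: not equivalent; witness: a=1, b=-1


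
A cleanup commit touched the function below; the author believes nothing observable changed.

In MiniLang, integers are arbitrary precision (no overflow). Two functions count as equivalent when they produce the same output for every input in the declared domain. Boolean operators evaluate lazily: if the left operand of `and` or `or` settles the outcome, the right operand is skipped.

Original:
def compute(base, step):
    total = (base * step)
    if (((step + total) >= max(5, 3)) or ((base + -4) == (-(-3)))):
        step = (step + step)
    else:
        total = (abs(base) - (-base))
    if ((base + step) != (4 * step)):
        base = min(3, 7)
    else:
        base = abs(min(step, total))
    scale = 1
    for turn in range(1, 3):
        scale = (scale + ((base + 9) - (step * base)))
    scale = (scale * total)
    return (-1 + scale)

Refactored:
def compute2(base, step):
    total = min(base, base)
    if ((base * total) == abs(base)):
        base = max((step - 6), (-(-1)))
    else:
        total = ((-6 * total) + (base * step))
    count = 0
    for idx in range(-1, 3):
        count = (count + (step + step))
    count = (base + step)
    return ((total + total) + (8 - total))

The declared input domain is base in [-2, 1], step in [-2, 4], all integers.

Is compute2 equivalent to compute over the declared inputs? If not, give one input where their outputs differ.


Evaluate both at base=-2, step=-2.
compute: total=4, then (((step + total) >= max(5, 3)) or ((base + -4) == (-(-3)))) is false, then total=0, then ((base + step) != (4 * step)) is true, then base=3, then scale=1, then (turn=1), then scale=19, then (turn=2), then scale=37, then scale=0, then returns -1
compute2: total=-2, then ((base * total) == abs(base)) is false, then total=16, then count=0, then (idx=-1), then count=-4, then (idx=0), then count=-8, then (idx=1), then count=-12, then (idx=2), then count=-16, then count=-4, then returns 24
-1 and 24 differ, so these are not the same function on this domain.
verdict: not equivalent; witness: base=-2, step=-2


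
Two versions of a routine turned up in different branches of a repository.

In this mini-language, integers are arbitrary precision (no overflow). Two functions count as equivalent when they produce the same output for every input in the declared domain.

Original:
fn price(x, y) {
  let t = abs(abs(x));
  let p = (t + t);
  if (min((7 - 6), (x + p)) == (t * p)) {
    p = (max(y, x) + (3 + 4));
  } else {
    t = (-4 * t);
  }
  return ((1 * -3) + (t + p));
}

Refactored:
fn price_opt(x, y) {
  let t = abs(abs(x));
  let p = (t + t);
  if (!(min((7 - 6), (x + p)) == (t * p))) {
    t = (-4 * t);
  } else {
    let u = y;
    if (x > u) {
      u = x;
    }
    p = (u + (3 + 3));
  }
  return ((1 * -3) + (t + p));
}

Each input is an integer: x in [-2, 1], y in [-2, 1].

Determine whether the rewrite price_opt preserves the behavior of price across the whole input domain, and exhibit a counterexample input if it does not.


Take x=0, y=-2.
price: t=0, then p=0, then (min((7 - 6), (x + p)) == (t * p)) is true, then p=7, then returns 4
price_opt: t=0, then p=0, then (!(min((7 - 6), (x + p)) == (t * p))) is false, then u=-2, then (x > u) is true, then u=0, then p=6, then returns 3
4 vs 3 — the two versions disagree here.
verdict: not equivalent; witness: x=0, y=-2


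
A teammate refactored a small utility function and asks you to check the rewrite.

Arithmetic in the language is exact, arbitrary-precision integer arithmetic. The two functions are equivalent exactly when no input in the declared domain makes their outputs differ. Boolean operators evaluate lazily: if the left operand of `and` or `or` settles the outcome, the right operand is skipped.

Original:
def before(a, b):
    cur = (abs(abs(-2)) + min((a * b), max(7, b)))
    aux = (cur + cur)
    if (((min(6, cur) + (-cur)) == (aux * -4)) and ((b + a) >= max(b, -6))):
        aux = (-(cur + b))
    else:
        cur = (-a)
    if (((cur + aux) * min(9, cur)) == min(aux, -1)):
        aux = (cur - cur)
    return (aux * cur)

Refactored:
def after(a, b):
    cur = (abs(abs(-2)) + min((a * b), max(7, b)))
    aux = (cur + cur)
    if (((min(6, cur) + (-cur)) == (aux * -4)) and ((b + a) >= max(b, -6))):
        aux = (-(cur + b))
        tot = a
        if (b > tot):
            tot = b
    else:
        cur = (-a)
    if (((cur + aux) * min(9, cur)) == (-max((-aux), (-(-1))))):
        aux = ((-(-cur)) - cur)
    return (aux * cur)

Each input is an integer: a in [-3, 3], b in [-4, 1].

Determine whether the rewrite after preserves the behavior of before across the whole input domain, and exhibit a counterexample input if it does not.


Differences: min/max/abs usage differs, and branching structure differs, and local variable names differ, and statement counts differ, and comparison usage differs — yet all 42 inputs agree.
verdict: equivalent


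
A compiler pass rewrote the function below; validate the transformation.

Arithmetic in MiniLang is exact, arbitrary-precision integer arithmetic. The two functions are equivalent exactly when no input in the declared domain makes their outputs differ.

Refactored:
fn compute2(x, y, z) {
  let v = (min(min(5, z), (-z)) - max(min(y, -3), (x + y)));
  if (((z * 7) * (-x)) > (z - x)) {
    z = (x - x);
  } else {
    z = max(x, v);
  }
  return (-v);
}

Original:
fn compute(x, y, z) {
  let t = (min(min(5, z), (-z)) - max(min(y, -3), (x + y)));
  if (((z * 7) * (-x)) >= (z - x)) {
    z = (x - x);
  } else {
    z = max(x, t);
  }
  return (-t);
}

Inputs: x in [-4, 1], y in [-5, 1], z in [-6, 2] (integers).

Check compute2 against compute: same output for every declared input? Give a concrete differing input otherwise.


Although `(((z * 7) * (-x)) >= (z - x))` became `(((z * 7) * (-x)) > (z - x))`, no input in the stated domain can expose it.
Spot check at x=-1, y=-1, z=-1 — compute: t=1, then (((z * 7) * (-x)) >= (z - x)) is false, then z=1, then returns -1. compute2: v=1, then (((z * 7) * (-x)) > (z - x)) is false, then z=1, then returns -1. Both give -1.
An exhaustive pass over the 378 declared inputs shows identical outputs.
verdict: equivalent


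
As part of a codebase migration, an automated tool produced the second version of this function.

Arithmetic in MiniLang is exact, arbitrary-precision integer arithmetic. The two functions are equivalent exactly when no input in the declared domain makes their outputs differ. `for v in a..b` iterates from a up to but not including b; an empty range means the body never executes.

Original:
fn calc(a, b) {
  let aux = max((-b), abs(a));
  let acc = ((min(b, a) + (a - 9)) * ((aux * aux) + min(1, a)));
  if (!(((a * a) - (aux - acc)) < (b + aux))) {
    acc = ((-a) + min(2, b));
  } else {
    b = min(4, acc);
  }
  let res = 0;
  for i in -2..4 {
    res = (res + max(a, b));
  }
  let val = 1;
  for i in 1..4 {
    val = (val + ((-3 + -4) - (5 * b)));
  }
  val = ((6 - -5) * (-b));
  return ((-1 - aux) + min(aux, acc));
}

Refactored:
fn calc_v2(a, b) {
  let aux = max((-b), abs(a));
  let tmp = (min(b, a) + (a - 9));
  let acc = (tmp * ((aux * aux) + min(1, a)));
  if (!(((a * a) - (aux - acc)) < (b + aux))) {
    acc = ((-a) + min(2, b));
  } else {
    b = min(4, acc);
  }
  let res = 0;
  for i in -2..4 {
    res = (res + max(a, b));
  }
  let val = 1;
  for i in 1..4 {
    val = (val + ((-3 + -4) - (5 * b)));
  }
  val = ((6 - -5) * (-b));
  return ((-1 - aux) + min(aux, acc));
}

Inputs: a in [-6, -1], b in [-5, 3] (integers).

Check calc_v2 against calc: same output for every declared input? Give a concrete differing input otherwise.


Although statement counts differ; and local variable names differ, 54/54 inputs agree.
verdict: equivalent


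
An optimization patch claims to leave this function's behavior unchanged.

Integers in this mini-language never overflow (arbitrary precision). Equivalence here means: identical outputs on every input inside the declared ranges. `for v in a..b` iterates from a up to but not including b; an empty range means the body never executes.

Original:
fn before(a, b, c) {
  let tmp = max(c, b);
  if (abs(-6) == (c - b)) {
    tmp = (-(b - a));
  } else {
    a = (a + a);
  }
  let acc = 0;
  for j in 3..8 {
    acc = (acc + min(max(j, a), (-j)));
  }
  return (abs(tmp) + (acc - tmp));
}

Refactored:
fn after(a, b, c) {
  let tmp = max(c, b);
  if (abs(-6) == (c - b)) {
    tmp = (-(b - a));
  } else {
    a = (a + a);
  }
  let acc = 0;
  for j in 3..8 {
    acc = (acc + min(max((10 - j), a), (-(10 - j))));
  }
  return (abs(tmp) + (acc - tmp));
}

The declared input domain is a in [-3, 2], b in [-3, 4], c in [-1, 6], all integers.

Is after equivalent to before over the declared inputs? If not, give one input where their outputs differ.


The two versions differ — the changes include arithmetic usage differs; also constant usage differs.
As a probe, take a=-1, b=4, c=3: before runs tmp = 4; (abs(-6) == (c - b)) -> false; a = -2; acc = 0; [j=3]; acc = -3; [j=4]; acc = -7; [j=5]; acc = -12; [j=6]; acc = -18; [j=7]; acc = -25; return -25; after runs tmp = 4; (abs(-6) == (c - b)) -> false; a = -2; acc = 0; [j=3]; acc = -7; [j=4]; acc = -13; [j=5]; acc = -18; [j=6]; acc = -22; [j=7]; acc = -25; return -25; both end at -25.
Across all 384 domain points the two functions coincide.
verdict: equivalent


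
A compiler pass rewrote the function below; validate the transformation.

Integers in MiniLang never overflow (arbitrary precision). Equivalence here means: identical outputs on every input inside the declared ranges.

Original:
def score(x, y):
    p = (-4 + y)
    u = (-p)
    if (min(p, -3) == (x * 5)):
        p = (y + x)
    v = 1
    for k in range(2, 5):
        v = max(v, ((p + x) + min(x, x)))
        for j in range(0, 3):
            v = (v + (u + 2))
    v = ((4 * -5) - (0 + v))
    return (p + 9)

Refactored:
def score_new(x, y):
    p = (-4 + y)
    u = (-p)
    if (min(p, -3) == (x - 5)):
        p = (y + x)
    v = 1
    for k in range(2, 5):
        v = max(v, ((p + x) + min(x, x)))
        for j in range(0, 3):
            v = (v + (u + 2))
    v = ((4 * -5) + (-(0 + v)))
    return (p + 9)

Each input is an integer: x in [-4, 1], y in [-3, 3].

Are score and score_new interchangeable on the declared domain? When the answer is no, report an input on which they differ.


x=-2, y=-3 yields 2 from score but 4 from score_new.
verdict: not equivalent; witness: x=-2, y=-3


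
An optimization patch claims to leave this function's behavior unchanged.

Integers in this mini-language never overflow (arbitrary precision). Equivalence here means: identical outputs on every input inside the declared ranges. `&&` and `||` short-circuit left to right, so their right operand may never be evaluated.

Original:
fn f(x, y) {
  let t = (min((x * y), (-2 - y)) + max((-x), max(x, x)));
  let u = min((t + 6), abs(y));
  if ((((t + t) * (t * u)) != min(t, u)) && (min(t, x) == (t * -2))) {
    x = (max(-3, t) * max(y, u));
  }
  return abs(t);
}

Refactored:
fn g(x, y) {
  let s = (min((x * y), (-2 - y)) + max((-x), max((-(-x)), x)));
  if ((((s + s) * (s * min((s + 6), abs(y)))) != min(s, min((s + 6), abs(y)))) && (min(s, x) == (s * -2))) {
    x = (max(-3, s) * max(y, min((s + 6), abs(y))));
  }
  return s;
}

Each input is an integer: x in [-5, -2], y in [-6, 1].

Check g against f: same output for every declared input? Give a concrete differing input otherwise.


There is a counterexample at x=-2, y=1: 1 on one side, -1 on the other.
f: t becomes -1; next u becomes 1; next ((((t + t) * (t * u)) != min(t, u)) && (min(t, x) == (t * -2))) evaluates to false; next final value 1
g: s becomes -1; next ((((s + s) * (s * min((s + 6), abs(y)))) != min(s, min((s + 6), abs(y)))) && (min(s, x) == (s * -2))) evaluates to false; next final value -1
verdict: not equivalent; witness: x=-2, y=1


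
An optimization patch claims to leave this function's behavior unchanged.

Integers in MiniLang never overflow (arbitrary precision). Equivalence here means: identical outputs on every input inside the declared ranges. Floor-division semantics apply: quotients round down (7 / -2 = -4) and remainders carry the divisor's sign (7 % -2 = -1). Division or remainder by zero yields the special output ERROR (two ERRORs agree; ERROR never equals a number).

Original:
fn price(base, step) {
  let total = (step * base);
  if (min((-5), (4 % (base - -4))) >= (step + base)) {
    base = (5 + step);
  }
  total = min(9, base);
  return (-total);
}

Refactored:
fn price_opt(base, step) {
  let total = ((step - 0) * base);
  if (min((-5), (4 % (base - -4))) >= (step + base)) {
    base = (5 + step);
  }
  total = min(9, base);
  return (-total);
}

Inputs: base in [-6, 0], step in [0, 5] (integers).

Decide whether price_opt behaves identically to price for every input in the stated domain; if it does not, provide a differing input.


Changes here: constant usage differs, arithmetic usage differs; the full 42-point sweep finds no disagreement.
verdict: equivalent


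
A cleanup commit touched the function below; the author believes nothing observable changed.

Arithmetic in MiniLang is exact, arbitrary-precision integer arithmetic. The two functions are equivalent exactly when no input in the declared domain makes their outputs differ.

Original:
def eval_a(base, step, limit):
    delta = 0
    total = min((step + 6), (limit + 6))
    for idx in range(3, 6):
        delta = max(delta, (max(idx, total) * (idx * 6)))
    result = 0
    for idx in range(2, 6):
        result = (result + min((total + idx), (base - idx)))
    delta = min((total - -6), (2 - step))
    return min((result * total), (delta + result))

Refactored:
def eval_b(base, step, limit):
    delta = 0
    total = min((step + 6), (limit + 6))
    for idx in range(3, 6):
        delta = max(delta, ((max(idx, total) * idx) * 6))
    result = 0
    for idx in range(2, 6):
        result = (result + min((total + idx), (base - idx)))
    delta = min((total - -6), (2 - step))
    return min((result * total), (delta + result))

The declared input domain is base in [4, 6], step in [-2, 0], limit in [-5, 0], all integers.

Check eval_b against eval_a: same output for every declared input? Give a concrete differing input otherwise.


This is a faithful refactor — same computation, different form, but the computed results match everywhere.
One worked example (base=4, step=0, limit=-1) — eval_a: delta := 0 | total := 5 | iter idx=3: | delta := 90 | iter idx=4: | delta := 120 | iter idx=5: | delta := 150 | result := 0 | iter idx=2: | result := 2 | iter idx=3: | result := 3 | iter idx=4: | result := 3 | iter idx=5: | result := 2 | delta := 2 | result 4; eval_b: delta := 0 | total := 5 | iter idx=3: | delta := 90 | iter idx=4: | delta := 120 | iter idx=5: | delta := 150 | result := 0 | iter idx=2: | result := 2 | iter idx=3: | result := 3 | iter idx=4: | result := 3 | iter idx=5: | result := 2 | delta := 2 | result 4; agreement on 4.
Every one of the 54 inputs gives matching results.
verdict: equivalent


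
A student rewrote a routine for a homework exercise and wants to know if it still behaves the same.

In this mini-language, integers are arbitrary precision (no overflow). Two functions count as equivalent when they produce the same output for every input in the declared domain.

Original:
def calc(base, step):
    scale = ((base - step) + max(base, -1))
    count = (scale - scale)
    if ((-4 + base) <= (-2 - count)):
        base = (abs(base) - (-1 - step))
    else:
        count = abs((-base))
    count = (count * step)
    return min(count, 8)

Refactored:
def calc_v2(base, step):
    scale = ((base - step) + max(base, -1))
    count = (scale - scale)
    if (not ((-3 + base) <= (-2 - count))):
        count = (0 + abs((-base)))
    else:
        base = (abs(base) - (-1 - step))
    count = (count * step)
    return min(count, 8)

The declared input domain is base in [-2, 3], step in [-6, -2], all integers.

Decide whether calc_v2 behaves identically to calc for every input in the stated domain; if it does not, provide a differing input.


base=2, step=-6 yields 0 from calc but -12 from calc_v2.
verdict: not equivalent; witness: base=2, step=-6


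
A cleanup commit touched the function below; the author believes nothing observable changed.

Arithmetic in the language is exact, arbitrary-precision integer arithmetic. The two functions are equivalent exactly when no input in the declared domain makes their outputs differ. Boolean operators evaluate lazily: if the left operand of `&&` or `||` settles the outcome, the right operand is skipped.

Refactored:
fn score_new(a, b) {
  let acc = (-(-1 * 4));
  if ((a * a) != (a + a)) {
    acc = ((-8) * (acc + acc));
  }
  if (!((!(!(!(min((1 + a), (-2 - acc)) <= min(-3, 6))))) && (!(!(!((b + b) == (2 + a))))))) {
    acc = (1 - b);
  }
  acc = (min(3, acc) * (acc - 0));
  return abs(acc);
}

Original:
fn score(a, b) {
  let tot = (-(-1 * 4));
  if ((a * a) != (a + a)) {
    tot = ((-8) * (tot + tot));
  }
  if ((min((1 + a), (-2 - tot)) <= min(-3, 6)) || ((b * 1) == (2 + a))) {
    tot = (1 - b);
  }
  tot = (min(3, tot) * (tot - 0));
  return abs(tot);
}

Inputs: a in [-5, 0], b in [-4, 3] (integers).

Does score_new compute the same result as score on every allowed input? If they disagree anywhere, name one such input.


Consider the input a=-3, b=-1.
score: tot := 4 | ((a * a) != (a + a)): true | tot := -64 | ((min((1 + a), (-2 - tot)) <= min(-3, 6)) || ((b * 1) == (2 + a))): true | tot := 2 | tot := 4 | result 4
score_new: acc := 4 | ((a * a) != (a + a)): true | acc := -64 | (!((!(!(!(min((1 + a), (-2 - acc)) <= min(-3, 6))))) && (!(!(!((b + b) == (2 + a))))))): false | acc := 4096 | result 4096
4 vs 4096 — the two versions disagree here.
verdict: not equivalent; witness: a=-3, b=-1


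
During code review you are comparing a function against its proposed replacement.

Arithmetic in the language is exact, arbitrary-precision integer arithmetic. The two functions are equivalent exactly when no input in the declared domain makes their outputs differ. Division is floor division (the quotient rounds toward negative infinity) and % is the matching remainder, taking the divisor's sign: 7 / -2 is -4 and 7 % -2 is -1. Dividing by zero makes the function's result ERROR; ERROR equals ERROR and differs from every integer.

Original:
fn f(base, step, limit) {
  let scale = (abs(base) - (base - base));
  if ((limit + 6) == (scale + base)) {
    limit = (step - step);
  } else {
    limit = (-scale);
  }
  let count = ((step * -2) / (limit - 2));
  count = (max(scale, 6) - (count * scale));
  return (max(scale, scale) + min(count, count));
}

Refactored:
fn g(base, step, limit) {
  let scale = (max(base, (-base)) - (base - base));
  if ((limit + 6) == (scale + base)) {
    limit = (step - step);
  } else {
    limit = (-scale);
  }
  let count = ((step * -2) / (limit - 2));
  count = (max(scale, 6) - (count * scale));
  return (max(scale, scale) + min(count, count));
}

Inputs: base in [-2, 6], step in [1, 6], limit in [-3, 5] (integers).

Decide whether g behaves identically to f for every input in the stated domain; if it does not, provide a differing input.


Although min/max/abs usage differs, 486/486 inputs agree.
verdict: equivalent


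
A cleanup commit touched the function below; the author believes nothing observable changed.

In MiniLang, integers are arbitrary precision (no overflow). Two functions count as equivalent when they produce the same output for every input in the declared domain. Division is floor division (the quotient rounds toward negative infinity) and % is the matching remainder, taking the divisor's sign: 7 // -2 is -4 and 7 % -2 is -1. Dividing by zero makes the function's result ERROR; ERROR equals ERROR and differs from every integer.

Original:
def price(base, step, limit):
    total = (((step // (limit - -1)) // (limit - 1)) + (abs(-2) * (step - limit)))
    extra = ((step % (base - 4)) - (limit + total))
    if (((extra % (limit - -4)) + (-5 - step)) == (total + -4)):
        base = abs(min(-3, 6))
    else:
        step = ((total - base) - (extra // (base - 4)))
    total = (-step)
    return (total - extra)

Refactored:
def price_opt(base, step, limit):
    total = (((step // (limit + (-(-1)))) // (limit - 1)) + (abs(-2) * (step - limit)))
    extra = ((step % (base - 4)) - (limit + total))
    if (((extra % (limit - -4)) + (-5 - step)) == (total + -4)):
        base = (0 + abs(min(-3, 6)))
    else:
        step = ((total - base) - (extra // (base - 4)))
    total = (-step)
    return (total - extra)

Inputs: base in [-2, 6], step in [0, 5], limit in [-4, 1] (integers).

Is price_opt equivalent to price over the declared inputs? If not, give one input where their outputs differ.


Equivalent — the differences include arithmetic usage differs, constant usage differs, yet no declared input distinguishes the two.
Spot check at base=-2, step=4, limit=-1 — price: division by zero -> ERROR. price_opt: division by zero -> ERROR. Both give ERROR.
Across all 324 domain points the two functions coincide.
verdict: equivalent


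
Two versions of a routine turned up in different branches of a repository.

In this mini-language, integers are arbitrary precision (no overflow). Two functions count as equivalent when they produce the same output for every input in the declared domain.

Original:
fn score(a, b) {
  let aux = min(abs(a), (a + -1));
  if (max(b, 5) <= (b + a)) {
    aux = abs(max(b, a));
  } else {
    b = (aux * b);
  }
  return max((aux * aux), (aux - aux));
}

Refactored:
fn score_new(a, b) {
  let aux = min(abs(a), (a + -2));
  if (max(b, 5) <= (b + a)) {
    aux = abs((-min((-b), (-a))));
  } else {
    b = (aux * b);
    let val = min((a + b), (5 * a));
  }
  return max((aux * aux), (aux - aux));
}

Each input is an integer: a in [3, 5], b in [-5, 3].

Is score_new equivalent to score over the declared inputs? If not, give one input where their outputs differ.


Try a=3, b=-5.
score: aux=2, then (max(b, 5) <= (b + a)) is false, then b=-10, then returns 4
score_new: aux=1, then (max(b, 5) <= (b + a)) is false, then b=-5, then val=-2, then returns 1
4 vs 1 — the two versions disagree here.
verdict: not equivalent; witness: a=3, b=-5


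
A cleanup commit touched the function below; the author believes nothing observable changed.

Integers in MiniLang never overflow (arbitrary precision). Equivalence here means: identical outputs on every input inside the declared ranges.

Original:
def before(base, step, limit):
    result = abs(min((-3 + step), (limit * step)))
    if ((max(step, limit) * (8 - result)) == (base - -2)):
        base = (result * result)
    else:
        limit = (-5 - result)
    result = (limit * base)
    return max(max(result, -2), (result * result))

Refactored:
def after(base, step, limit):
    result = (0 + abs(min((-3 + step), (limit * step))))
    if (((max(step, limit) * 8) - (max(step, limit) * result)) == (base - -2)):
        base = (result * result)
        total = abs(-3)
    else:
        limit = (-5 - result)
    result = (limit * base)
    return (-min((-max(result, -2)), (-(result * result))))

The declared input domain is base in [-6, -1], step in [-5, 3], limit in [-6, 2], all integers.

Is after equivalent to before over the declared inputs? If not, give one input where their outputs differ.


Equivalent — the differences include arithmetic usage differs; min/max/abs usage differs; constant usage differs; local variable names differ; statement counts differ, yet no declared input distinguishes the two.
Tracing base=-4, step=-1, limit=-3: before: result becomes 4; next ((max(step, limit) * (8 - result)) == (base - -2)) evaluates to false; next limit becomes -9; next result becomes 36; next final value 1296 | after: result becomes 4; next (((max(step, limit) * 8) - (max(step, limit) * result)) == (base - -2)) evaluates to false; next limit becomes -9; next result becomes 36; next final value 1296 — matching result 1296.
Checked all 486 inputs in the declared domain: the outputs agree on every one.
verdict: equivalent


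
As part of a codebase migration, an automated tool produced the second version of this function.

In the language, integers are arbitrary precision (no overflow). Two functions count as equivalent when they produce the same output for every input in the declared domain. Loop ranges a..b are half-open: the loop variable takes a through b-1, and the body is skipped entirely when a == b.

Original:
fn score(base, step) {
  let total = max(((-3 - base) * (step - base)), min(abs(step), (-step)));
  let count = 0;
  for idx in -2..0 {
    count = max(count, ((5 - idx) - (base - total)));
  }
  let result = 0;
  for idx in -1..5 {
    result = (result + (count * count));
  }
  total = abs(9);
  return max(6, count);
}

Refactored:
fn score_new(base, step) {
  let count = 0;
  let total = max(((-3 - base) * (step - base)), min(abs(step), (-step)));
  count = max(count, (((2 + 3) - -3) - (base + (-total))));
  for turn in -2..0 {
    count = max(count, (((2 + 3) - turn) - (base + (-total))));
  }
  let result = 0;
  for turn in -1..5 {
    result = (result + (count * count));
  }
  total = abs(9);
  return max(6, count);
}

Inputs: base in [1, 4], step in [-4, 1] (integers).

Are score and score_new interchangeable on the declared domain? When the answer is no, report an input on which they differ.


Consider the input base=1, step=-4.
score: total := 20 | count := 0 | iter idx=-2: | count := 26 | iter idx=-1: | count := 26 | result := 0 | iter idx=-1: | result := 676 | iter idx=0: | result := 1352 | iter idx=1: | result := 2028 | iter idx=2: | result := 2704 | iter idx=3: | result := 3380 | iter idx=4: | result := 4056 | total := 9 | result 26
score_new: count := 0 | total := 20 | count := 27 | iter turn=-2: | count := 27 | iter turn=-1: | count := 27 | result := 0 | iter turn=-1: | result := 729 | iter turn=0: | result := 1458 | iter turn=1: | result := 2187 | iter turn=2: | result := 2916 | iter turn=3: | result := 3645 | iter turn=4: | result := 4374 | total := 9 | result 27
26 against 27: the behavior changed.
verdict: not equivalent; witness: base=1, step=-4


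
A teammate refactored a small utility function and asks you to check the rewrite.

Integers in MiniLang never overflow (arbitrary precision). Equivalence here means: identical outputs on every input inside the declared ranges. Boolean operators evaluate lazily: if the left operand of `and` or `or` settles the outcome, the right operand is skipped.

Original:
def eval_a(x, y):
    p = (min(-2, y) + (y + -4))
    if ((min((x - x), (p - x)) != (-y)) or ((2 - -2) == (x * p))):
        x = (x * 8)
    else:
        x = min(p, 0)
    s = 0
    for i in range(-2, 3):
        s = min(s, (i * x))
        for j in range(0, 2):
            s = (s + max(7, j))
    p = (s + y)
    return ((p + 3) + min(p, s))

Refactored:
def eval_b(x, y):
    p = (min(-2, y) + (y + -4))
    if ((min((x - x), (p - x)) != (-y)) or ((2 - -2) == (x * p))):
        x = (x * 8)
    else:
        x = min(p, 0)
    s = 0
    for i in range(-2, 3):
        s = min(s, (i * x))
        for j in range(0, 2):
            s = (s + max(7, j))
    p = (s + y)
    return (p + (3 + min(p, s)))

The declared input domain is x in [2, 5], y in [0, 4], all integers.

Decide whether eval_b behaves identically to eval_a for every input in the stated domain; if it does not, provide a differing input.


Reading the diff, among the changes: same computation, different form.
One worked example (x=2, y=3) — eval_a: p = -3; ((min((x - x), (p - x)) != (-y)) or ((2 - -2) == (x * p))) -> true; x = 16; s = 0; [i=-2]; s = -32; [j=0]; s = -25; [j=1]; s = -18; [i=-1]; s = -18; [j=0]; s = -11; [j=1]; s = -4; [i=0]; s = -4; [j=0]; s = 3; [j=1]; s = 10; [i=1]; s = 10; [j=0]; s = 17; [j=1]; s = 24; [i=2]; s = 24; [j=0]; s = 31; [j=1]; s = 38; p = 41; return 82; eval_b: p = -3; ((min((x - x), (p - x)) != (-y)) or ((2 - -2) == (x * p))) -> true; x = 16; s = 0; [i=-2]; s = -32; [j=0]; s = -25; [j=1]; s = -18; [i=-1]; s = -18; [j=0]; s = -11; [j=1]; s = -4; [i=0]; s = -4; [j=0]; s = 3; [j=1]; s = 10; [i=1]; s = 10; [j=0]; s = 17; [j=1]; s = 24; [i=2]; s = 24; [j=0]; s = 31; [j=1]; s = 38; p = 41; return 82; agreement on 82.
Every one of the 20 inputs gives matching results.
verdict: equivalent


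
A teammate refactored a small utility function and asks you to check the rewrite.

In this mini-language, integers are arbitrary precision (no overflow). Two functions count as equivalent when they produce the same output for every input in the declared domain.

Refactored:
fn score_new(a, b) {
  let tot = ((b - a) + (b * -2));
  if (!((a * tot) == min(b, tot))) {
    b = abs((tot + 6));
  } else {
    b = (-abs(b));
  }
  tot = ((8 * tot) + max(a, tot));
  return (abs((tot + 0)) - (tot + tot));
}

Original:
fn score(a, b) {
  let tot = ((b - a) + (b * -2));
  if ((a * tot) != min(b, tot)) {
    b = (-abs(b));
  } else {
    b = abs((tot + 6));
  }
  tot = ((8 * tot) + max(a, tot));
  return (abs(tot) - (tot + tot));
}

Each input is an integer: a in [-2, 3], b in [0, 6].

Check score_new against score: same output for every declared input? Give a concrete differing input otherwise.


Equivalent. The one real change (`((a * tot) != min(b, tot))` became `((a * tot) == min(b, tot))`) has no effect anywhere in the declared ranges.
Every one of the 42 inputs gives matching results.
One worked example (a=2, b=5) — score: tot := -7 | ((a * tot) != min(b, tot)): true | b := -5 | tot := -54 | result 162; score_new: tot := -7 | (!((a * tot) == min(b, tot))): true | b := 1 | tot := -54 | result 162; agreement on 162.
verdict: equivalent


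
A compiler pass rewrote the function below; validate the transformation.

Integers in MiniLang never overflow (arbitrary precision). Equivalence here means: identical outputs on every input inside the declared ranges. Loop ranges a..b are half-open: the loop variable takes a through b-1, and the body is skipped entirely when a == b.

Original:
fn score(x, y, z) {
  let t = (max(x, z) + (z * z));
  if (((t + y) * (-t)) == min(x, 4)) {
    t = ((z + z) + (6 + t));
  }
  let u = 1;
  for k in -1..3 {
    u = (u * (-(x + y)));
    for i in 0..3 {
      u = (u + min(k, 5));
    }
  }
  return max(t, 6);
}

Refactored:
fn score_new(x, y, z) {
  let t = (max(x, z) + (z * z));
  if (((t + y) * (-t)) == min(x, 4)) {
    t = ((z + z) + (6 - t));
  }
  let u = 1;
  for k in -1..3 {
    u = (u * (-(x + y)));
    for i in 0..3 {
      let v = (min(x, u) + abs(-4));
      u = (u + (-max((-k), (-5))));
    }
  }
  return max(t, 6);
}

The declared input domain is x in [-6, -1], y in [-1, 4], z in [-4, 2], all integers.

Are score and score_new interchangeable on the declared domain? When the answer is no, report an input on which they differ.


Take x=-6, y=1, z=1.
score: t=2, then (((t + y) * (-t)) == min(x, 4)) is true, then t=10, then u=1, then (k=-1), then u=5, then (i=0), then u=4, then (i=1), then u=3, then (i=2), then u=2, then (k=0), then u=10, then (i=0), then u=10, then (i=1), then u=10, then (i=2), then u=10, then (k=1), then u=50, then (i=0), then u=51, then (i=1), then u=52, then (i=2), then u=53, then (k=2), then u=265, then (i=0), then u=267, then (i=1), then u=269, then (i=2), then u=271, then returns 10
score_new: t=2, then (((t + y) * (-t)) == min(x, 4)) is true, then t=6, then u=1, then (k=-1), then u=5, then (i=0), then v=-2, then u=4, then (i=1), then v=-2, then u=3, then (i=2), then v=-2, then u=2, then (k=0), then u=10, then (i=0), then v=-2, then u=10, then (i=1), then v=-2, then u=10, then (i=2), then v=-2, then u=10, then (k=1), then u=50, then (i=0), then v=-2, then u=51, then (i=1), then v=-2, then u=52, then (i=2), then v=-2, then u=53, then (k=2), then u=265, then (i=0), then v=-2, then u=267, then (i=1), then v=-2, then u=269, then (i=2), then v=-2, then u=271, then returns 6
10 vs 6 — the two versions disagree here.
verdict: not equivalent; witness: x=-6, y=1, z=1


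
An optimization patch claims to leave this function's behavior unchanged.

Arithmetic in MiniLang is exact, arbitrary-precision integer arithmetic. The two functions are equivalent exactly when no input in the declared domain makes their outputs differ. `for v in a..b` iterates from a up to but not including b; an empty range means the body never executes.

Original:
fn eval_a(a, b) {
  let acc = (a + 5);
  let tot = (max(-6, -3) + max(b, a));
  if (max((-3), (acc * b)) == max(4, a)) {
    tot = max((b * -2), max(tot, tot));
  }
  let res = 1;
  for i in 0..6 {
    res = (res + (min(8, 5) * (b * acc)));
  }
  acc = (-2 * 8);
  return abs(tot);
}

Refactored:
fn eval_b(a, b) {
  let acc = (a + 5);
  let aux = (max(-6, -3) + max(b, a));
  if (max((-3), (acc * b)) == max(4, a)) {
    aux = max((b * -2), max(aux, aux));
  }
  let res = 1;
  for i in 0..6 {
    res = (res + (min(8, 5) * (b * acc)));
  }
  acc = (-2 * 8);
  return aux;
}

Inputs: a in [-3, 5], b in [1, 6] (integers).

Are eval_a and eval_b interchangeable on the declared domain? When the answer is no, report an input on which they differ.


On input a=-3, b=1, eval_a returns 2 while eval_b returns -2.
verdict: not equivalent; witness: a=-3, b=1


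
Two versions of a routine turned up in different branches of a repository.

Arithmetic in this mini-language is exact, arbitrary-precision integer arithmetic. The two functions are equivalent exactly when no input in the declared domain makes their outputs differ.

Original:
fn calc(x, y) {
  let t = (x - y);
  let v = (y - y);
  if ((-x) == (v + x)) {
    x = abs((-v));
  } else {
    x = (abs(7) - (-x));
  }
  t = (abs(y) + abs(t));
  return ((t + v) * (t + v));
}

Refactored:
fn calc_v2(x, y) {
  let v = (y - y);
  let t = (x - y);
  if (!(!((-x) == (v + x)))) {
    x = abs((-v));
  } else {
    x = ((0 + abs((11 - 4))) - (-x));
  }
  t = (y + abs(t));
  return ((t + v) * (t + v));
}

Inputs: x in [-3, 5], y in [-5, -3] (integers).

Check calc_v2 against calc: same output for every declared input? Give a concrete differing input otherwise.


Take x=-3, y=-5.
calc: t=2, then v=0, then ((-x) == (v + x)) is false, then x=4, then t=7, then returns 49
calc_v2: v=0, then t=2, then (!(!((-x) == (v + x)))) is false, then x=4, then t=-3, then returns 9
49 and 9 differ, so these are not the same function on this domain.
verdict: not equivalent; witness: x=-3, y=-5


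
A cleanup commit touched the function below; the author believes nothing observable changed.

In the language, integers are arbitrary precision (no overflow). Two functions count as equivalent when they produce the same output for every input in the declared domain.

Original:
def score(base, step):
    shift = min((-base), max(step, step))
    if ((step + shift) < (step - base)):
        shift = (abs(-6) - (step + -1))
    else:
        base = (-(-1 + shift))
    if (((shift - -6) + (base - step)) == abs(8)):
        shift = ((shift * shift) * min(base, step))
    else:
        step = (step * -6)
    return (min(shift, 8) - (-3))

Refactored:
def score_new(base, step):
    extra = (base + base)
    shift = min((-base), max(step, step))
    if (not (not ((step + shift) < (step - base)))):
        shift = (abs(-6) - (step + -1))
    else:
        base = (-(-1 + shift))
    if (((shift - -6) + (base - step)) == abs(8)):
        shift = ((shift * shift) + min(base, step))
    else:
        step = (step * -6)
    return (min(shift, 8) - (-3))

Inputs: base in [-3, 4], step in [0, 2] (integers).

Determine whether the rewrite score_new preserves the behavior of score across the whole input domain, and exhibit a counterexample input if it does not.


These are not equivalent — on base=-3, step=1 the outputs split (-105 vs 11).
score: shift becomes 1; next ((step + shift) < (step - base)) evaluates to true; next shift becomes 6; next (((shift - -6) + (base - step)) == abs(8)) evaluates to true; next shift becomes -108; next final value -105
score_new: extra becomes -6; next shift becomes 1; next (not (not ((step + shift) < (step - base)))) evaluates to true; next shift becomes 6; next (((shift - -6) + (base - step)) == abs(8)) evaluates to true; next shift becomes 33; next final value 11
verdict: not equivalent; witness: base=-3, step=1


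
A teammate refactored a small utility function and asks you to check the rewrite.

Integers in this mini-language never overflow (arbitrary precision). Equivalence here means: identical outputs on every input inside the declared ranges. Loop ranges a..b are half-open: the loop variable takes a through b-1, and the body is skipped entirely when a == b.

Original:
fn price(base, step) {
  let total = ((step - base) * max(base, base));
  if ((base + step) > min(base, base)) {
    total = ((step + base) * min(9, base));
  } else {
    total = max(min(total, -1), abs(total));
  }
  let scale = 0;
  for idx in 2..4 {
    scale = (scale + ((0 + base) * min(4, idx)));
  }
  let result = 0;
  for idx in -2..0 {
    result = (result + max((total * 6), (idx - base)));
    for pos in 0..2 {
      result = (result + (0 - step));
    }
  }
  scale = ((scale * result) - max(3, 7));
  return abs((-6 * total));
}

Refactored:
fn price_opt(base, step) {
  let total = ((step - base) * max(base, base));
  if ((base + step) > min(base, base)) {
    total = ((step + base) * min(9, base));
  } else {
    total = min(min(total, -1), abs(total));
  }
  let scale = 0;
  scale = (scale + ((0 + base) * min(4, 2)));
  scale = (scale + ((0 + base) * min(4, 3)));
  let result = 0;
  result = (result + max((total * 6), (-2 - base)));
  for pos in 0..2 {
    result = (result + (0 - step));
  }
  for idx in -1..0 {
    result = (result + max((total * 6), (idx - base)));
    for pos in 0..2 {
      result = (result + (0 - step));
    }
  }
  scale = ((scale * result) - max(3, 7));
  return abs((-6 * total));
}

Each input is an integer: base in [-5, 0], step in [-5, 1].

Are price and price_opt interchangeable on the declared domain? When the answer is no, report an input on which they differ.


At base=-5, step=-5: price gives 0, price_opt gives 6.
verdict: not equivalent; witness: base=-5, step=-5


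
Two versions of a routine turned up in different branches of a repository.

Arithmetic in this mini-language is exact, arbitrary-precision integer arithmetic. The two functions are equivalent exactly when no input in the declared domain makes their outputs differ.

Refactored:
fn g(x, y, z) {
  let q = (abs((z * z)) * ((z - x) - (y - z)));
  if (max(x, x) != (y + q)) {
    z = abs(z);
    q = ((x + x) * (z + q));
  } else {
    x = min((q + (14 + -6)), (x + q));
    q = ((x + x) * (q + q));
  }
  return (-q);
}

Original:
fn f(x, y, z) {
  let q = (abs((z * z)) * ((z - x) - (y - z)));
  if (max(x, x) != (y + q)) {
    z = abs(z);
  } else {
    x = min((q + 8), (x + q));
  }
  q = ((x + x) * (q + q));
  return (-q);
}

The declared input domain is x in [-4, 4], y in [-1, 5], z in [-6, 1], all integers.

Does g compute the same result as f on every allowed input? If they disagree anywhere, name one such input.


At x=-4, y=-1, z=-6: f gives -4032, g gives -1968.
verdict: not equivalent; witness: x=-4, y=-1, z=-6
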